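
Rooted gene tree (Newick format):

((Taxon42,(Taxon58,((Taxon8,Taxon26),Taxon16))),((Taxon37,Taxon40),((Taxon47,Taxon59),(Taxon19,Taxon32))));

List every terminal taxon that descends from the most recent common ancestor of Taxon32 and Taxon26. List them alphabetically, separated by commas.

Tracing Taxon32: it sits inside (Taxon19,Taxon32).
Tracing Taxon26: it sits inside (Taxon8,Taxon26).
The smallest clade enclosing both is the whole tree (their MRCA is the root), so the answer is all 11 tips in alphabetical order.

Taxon16, Taxon19, Taxon26, Taxon32, Taxon37, Taxon40, Taxon42, Taxon47, Taxon58, Taxon59, Taxon8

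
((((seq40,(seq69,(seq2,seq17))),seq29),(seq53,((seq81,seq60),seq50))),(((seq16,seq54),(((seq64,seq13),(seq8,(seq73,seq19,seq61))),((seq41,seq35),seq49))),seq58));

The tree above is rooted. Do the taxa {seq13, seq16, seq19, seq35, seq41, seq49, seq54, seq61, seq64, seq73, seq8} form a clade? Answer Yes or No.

Yes

The most recent common ancestor of these taxa subtends ((seq16,seq54),(((seq64,seq13),(seq8,(seq73,seq19,seq61))),((seq41,seq35),seq49))).
That clade has exactly 11 tips — every listed taxon and nothing else — so the group is monophyletic.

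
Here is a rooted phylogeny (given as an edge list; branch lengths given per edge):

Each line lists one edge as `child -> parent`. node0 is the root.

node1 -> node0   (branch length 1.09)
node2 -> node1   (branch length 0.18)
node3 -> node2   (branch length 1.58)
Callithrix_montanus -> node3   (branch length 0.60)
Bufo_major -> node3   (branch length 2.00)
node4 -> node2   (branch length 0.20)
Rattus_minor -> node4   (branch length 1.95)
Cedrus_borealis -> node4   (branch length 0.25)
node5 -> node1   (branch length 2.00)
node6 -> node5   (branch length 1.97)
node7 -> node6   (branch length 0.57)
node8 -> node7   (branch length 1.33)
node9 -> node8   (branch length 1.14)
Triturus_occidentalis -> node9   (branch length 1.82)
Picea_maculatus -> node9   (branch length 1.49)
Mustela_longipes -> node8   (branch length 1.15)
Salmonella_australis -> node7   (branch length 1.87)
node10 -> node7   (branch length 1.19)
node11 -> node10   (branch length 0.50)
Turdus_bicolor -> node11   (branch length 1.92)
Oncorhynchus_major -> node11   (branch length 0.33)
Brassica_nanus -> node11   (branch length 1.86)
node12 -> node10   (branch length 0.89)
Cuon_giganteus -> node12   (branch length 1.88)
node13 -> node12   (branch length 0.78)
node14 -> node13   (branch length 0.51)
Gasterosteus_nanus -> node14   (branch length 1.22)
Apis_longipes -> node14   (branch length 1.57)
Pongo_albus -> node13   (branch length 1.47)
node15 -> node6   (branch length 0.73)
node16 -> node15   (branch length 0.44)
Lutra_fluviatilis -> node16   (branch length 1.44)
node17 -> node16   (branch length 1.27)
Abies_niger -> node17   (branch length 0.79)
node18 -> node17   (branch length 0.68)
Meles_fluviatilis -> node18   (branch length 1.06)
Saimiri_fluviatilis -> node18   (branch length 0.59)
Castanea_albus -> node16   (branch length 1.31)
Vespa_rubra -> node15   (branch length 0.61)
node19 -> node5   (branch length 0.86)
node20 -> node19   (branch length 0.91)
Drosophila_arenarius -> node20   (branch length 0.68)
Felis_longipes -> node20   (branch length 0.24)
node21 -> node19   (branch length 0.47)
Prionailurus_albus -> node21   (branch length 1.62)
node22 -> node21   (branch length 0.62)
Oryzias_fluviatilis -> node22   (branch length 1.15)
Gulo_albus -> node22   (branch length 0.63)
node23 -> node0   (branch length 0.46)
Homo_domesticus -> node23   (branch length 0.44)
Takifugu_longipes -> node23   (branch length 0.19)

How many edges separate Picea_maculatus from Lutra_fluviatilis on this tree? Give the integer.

The MRCA of Picea_maculatus and Lutra_fluviatilis is the node subtending ((((Triturus_occidentalis,Picea_maculatus),Mustela_longipes),Salmonella_australis,((Turdus_bicolor,Oncorhynchus_major,Brassica_nanus),(Cuon_giganteus,((Gasterosteus_nanus,Apis_longipes),Pongo_albus)))),((Lutra_fluviatilis,(Abies_niger,(Meles_fluviatilis,Saimiri_fluviatilis)),Castanea_albus),Vespa_rubra)).
From Picea_maculatus up to that node: 4 branches. From Lutra_fluviatilis up to the same node: 3 branches. Total: 4 + 3 = 7.

7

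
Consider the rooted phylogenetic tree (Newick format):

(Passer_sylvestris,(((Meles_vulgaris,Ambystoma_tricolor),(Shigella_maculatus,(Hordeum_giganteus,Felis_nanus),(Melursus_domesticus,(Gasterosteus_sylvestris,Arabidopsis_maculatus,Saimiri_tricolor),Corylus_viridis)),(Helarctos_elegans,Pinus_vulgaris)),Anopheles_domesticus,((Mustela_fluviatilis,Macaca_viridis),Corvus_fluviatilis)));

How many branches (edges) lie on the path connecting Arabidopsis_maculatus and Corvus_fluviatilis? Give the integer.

The MRCA of Arabidopsis_maculatus and Corvus_fluviatilis is the node subtending (((Meles_vulgaris,Ambystoma_tricolor),(Shigella_maculatus,(Hordeum_giganteus,Felis_nanus),(Melursus_domesticus,(Gasterosteus_sylvestris,Arabidopsis_maculatus,Saimiri_tricolor),Corylus_viridis)),(Helarctos_elegans,Pinus_vulgaris)),Anopheles_domesticus,((Mustela_fluviatilis,Macaca_viridis),Corvus_fluviatilis)).
From Arabidopsis_maculatus up to that node: 5 branches. From Corvus_fluviatilis up to the same node: 2 branches. Total: 5 + 2 = 7.

7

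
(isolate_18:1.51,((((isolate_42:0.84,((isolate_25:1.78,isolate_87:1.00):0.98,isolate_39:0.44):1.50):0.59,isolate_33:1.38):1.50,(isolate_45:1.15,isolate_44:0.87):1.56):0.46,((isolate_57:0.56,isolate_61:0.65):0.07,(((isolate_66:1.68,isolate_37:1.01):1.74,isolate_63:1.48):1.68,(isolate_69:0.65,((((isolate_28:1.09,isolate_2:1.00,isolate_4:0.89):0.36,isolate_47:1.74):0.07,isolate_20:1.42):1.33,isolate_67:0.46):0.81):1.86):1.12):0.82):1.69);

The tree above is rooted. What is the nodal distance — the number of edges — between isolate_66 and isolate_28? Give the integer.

9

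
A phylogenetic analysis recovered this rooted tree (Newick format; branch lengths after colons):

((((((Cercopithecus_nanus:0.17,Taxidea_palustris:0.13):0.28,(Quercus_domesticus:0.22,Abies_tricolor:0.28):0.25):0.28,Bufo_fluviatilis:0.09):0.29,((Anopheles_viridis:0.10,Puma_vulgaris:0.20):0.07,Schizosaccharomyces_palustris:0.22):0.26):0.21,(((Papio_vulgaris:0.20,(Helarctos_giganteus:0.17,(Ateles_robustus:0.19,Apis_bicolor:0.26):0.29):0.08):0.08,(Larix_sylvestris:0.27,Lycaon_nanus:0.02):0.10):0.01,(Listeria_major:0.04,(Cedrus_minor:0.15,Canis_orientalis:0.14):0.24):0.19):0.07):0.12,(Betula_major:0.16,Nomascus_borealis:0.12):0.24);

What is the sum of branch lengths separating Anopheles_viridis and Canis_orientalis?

The path runs Anopheles_viridis → … → MRCA → … → Canis_orientalis; the MRCA is the node subtending (((((Cercopithecus_nanus,Taxidea_palustris),(Quercus_domesticus,Abies_tricolor)),Bufo_fluviatilis),((Anopheles_viridis,Puma_vulgaris),Schizosaccharomyces_palustris)),(((Papio_vulgaris,(Helarctos_giganteus,(Ateles_robustus,Apis_bicolor))),(Larix_sylvestris,Lycaon_nanus)),(Listeria_major,(Cedrus_minor,Canis_orientalis)))).
Branch lengths along that path: 0.10 + 0.07 + 0.26 + 0.21 + 0.07 + 0.19 + 0.24 + 0.14 = 1.28.

1.28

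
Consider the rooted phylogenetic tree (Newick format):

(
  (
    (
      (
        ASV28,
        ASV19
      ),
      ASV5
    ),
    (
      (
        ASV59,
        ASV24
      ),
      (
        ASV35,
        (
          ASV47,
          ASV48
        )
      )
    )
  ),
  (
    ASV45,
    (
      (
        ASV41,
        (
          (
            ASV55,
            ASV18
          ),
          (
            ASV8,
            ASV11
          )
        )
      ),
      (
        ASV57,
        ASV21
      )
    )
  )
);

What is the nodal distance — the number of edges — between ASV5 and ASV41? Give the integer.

7

The MRCA of ASV5 and ASV41 is the root of the tree.
From ASV5 up to that node: 3 branches. From ASV41 up to the same node: 4 branches. Total: 3 + 4 = 7.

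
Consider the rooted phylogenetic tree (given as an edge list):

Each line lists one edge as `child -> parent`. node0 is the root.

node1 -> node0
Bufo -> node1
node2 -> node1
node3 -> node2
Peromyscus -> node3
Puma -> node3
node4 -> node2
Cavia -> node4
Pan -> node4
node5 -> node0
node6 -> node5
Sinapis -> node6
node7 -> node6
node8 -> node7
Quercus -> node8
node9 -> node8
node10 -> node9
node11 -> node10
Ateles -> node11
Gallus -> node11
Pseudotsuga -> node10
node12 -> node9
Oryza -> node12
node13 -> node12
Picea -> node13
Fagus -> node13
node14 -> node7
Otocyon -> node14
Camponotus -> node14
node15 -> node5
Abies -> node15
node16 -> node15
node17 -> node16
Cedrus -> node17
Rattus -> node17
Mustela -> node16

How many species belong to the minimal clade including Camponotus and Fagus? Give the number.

The MRCA of Camponotus and Fagus is the node subtending ((Quercus,(((Ateles,Gallus),Pseudotsuga),(Oryza,(Picea,Fagus)))),(Otocyon,Camponotus)).
That clade contains 9 terminal taxa: Ateles, Camponotus, Fagus, Gallus, Oryza, Otocyon, Picea, Pseudotsuga, Quercus.

9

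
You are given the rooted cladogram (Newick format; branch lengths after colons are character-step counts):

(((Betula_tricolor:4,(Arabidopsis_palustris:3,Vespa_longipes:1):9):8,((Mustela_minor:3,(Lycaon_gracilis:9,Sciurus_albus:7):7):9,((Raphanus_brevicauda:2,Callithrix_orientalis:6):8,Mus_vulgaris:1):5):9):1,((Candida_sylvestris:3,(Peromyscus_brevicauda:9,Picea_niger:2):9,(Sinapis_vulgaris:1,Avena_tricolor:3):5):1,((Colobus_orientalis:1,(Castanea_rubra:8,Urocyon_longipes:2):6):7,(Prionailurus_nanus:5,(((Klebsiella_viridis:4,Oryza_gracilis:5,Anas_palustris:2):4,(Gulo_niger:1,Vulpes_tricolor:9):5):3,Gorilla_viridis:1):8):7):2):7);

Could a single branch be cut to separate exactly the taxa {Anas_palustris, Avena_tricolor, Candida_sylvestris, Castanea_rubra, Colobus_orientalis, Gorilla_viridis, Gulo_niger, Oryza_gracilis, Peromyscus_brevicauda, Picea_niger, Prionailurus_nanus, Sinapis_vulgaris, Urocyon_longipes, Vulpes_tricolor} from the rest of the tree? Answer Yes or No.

No

The MRCA of the listed taxa subtends ((Candida_sylvestris,(Peromyscus_brevicauda,Picea_niger),(Sinapis_vulgaris,Avena_tricolor)),((Colobus_orientalis,(Castanea_rubra,Urocyon_longipes)),(Prionailurus_nanus,(((Klebsiella_viridis,Oryza_gracilis,Anas_palustris),(Gulo_niger,Vulpes_tricolor)),Gorilla_viridis)))).
That clade also contains Klebsiella_viridis, which is not in the proposed group, so the group is not monophyletic.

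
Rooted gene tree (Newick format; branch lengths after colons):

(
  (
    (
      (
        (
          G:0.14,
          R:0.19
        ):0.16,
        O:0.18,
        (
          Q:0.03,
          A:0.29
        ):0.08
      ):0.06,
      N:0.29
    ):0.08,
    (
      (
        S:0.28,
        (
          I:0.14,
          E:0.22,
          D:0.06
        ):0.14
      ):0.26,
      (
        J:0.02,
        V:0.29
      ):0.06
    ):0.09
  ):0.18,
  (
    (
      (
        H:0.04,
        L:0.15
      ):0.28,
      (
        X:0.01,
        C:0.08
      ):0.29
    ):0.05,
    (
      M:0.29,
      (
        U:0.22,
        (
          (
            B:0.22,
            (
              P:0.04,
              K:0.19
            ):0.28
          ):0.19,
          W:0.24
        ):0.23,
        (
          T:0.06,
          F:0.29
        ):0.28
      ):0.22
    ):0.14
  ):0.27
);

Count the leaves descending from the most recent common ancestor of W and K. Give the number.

The MRCA of W and K is the node subtending ((B,(P,K)),W).
That clade contains 4 terminal taxa: B, K, P, W.

4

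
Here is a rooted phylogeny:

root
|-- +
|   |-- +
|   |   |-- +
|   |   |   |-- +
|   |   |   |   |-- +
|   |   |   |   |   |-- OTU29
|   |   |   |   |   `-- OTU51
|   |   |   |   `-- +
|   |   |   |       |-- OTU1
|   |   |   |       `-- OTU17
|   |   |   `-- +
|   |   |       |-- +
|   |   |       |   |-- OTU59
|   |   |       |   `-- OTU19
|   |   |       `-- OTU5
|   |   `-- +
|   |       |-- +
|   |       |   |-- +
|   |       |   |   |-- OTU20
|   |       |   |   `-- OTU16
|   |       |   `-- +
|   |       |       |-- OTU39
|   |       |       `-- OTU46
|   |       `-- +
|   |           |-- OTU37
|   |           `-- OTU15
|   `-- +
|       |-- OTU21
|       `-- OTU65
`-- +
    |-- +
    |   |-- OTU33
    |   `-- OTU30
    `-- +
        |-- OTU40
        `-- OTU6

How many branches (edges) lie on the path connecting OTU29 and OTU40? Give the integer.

The MRCA of OTU29 and OTU40 is the root of the tree.
From OTU29 up to that node: 6 branches. From OTU40 up to the same node: 3 branches. Total: 6 + 3 = 9.

9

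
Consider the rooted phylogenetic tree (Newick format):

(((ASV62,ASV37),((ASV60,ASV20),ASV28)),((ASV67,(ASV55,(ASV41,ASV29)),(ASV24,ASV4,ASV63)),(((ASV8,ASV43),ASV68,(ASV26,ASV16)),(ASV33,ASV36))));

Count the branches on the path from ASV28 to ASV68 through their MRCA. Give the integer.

The MRCA of ASV28 and ASV68 is the root of the tree.
From ASV28 up to that node: 3 branches. From ASV68 up to the same node: 4 branches. Total: 3 + 4 = 7.

7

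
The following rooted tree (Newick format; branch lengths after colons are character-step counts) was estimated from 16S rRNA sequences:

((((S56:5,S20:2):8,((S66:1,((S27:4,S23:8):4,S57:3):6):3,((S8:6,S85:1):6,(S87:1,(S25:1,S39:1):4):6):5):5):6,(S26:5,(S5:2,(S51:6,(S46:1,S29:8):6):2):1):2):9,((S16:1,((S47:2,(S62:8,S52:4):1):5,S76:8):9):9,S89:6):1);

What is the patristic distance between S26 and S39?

The path runs S26 → … → MRCA → … → S39; the MRCA is the node subtending (((S56,S20),((S66,((S27,S23),S57)),((S8,S85),(S87,(S25,S39))))),(S26,(S5,(S51,(S46,S29))))).
Branch lengths along that path: 5 + 2 + 6 + 5 + 5 + 6 + 4 + 1 = 34.

34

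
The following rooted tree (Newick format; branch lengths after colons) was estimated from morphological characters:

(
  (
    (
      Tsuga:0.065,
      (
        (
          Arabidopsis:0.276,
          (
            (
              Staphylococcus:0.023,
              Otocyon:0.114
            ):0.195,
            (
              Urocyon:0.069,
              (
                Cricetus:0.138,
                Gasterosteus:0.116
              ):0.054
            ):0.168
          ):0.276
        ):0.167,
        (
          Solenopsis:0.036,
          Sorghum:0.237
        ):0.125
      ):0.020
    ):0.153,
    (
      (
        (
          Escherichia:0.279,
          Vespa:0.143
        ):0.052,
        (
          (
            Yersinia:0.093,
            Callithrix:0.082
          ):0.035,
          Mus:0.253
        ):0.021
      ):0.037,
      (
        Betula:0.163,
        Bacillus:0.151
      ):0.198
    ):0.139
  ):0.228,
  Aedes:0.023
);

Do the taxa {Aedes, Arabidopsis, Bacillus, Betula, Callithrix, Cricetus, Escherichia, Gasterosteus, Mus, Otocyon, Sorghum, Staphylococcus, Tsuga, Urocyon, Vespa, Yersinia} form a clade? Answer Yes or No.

No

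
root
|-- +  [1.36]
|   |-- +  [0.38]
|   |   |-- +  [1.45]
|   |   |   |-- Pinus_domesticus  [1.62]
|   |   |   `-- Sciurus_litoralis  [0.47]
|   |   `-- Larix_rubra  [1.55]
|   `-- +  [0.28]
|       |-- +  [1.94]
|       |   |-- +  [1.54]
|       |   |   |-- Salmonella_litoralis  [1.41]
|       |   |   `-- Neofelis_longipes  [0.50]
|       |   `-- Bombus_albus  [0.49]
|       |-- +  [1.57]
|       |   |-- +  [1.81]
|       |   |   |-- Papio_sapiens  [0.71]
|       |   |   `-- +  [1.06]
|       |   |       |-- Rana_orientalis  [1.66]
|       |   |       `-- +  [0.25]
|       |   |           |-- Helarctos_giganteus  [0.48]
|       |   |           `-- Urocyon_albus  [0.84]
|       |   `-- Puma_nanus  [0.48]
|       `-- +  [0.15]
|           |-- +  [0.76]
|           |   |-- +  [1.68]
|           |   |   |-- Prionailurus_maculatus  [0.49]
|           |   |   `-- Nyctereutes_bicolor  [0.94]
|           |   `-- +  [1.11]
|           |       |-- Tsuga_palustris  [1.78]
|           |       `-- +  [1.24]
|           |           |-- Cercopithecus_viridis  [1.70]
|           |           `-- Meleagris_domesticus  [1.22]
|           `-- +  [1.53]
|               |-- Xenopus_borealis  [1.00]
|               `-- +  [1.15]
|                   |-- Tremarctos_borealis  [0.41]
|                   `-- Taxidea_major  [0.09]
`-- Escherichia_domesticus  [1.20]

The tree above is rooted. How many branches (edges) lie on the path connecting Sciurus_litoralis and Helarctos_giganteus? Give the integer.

9

The MRCA of Sciurus_litoralis and Helarctos_giganteus is the node subtending (((Pinus_domesticus,Sciurus_litoralis),Larix_rubra),(((Salmonella_litoralis,Neofelis_longipes),Bombus_albus),((Papio_sapiens,(Rana_orientalis,(Helarctos_giganteus,Urocyon_albus))),Puma_nanus),(((Prionailurus_maculatus,Nyctereutes_bicolor),(Tsuga_palustris,(Cercopithecus_viridis,Meleagris_domesticus))),(Xenopus_borealis,(Tremarctos_borealis,Taxidea_major))))).
From Sciurus_litoralis up to that node: 3 branches. From Helarctos_giganteus up to the same node: 6 branches. Total: 3 + 6 = 9.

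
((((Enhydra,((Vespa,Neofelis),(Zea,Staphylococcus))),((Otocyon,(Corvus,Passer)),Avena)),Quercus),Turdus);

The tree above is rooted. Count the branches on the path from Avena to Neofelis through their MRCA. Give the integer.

The MRCA of Avena and Neofelis is the node subtending ((Enhydra,((Vespa,Neofelis),(Zea,Staphylococcus))),((Otocyon,(Corvus,Passer)),Avena)).
From Avena up to that node: 2 branches. From Neofelis up to the same node: 4 branches. Total: 2 + 4 = 6.

6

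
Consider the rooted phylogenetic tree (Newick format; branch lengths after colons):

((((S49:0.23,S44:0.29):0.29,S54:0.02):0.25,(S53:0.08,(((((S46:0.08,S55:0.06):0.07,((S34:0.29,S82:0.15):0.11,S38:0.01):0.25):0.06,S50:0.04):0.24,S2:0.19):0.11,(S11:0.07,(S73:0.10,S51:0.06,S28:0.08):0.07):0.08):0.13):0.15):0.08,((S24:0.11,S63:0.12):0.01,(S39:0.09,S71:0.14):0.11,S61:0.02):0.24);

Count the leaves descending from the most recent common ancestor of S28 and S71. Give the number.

20

The MRCA of S28 and S71 is the root, so the clade is the entire tree.
That clade contains 20 terminal taxa: S11, S2, S24, S28, S34, S38, S39, S44, S46, S49, S50, S51, S53, S54, S55, S61, S63, S71, S73, S82.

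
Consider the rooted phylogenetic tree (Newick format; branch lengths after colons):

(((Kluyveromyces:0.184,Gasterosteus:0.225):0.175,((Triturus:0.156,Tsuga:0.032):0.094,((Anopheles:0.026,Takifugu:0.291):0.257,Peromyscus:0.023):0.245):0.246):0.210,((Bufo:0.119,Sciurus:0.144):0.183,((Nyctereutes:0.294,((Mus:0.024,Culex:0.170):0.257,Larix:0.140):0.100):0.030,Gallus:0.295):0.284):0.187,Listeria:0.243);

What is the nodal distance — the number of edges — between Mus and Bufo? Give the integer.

The MRCA of Mus and Bufo is the node subtending ((Bufo,Sciurus),((Nyctereutes,((Mus,Culex),Larix)),Gallus)).
From Mus up to that node: 5 branches. From Bufo up to the same node: 2 branches. Total: 5 + 2 = 7.

7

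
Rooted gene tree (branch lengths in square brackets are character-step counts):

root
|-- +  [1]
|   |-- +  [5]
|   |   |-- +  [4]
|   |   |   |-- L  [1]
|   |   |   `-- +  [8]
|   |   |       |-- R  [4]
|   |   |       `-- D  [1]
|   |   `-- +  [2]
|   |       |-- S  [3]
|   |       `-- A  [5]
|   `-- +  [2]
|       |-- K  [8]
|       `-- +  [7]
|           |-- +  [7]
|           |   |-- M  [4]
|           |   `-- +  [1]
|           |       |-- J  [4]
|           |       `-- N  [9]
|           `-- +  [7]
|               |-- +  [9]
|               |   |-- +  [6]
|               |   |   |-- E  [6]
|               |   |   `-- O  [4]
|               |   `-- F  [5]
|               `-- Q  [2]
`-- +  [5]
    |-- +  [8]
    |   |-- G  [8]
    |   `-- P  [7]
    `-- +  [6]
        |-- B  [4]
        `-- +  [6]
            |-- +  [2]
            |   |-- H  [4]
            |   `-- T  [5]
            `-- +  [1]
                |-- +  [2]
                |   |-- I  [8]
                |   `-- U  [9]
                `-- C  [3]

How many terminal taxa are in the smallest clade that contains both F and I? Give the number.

The MRCA of F and I is the root, so the clade is the entire tree.
That clade contains 21 terminal taxa: A, B, C, D, E, F, G, H, I, J, K, L, M, N, O, P, Q, R, S, T, U.

21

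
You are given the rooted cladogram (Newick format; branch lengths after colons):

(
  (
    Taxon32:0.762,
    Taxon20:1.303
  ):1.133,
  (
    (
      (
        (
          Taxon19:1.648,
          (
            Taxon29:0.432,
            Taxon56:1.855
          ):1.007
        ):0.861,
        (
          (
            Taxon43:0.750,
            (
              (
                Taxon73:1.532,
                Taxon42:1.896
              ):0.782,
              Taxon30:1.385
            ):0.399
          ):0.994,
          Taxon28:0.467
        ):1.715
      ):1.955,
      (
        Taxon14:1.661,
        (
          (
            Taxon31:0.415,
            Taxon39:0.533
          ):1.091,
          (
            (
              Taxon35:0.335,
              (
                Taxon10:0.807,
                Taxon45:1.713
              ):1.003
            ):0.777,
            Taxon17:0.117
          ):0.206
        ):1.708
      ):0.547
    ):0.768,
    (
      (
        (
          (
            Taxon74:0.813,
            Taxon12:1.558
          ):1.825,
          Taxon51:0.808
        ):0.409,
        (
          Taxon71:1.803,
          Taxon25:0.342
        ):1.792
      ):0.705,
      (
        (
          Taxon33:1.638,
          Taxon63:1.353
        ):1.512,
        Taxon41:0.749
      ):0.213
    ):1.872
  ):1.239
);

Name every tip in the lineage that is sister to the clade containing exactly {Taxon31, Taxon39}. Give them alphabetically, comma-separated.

Taxon10, Taxon17, Taxon35, Taxon45

The clade containing exactly {Taxon31, Taxon39} attaches to the tree at the node subtending ((Taxon31,Taxon39),((Taxon35,(Taxon10,Taxon45)),Taxon17)).
The other lineage descending from that same node — the sister group — is ((Taxon35,(Taxon10,Taxon45)),Taxon17); its 4 tips in alphabetical order are the answer.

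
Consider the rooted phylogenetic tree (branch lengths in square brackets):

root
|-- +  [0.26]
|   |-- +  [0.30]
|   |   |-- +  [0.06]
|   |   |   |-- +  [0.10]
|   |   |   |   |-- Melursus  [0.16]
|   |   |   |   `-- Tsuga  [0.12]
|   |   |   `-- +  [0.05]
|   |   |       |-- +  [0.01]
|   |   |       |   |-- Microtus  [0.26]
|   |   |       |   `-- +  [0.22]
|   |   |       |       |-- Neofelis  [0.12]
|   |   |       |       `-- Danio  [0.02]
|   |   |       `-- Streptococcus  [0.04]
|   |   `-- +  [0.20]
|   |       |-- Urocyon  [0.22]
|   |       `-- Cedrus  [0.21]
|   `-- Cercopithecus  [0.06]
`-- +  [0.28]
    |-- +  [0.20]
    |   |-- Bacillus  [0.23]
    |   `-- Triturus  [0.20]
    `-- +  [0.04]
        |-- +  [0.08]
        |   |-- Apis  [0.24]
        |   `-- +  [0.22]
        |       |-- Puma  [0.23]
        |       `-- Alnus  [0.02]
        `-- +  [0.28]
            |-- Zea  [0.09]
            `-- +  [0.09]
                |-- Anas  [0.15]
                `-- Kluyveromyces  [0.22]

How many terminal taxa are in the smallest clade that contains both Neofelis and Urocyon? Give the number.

8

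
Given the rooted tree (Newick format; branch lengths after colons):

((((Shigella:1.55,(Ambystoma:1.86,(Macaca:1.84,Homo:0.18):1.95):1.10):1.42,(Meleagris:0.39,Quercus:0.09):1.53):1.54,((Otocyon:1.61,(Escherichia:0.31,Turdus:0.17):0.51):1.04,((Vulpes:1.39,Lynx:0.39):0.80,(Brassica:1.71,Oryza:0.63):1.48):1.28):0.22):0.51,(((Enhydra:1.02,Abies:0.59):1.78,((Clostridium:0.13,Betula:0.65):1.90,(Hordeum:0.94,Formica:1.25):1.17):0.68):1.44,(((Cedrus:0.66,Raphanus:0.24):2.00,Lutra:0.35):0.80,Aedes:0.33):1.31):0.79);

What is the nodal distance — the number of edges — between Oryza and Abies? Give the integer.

The MRCA of Oryza and Abies is the root of the tree.
From Oryza up to that node: 5 branches. From Abies up to the same node: 4 branches. Total: 5 + 4 = 9.

9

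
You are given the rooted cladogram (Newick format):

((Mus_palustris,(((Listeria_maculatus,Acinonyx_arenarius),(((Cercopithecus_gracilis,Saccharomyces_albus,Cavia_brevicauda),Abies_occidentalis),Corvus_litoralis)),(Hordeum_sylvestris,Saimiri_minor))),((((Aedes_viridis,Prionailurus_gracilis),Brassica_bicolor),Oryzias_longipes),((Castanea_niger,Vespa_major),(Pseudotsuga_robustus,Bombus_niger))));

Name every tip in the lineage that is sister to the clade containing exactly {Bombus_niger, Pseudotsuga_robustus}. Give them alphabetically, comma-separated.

Castanea_niger, Vespa_major

The clade containing exactly {Bombus_niger, Pseudotsuga_robustus} attaches to the tree at the node subtending ((Castanea_niger,Vespa_major),(Pseudotsuga_robustus,Bombus_niger)).
The other lineage descending from that same node — the sister group — is (Castanea_niger,Vespa_major); its 2 tips in alphabetical order are the answer.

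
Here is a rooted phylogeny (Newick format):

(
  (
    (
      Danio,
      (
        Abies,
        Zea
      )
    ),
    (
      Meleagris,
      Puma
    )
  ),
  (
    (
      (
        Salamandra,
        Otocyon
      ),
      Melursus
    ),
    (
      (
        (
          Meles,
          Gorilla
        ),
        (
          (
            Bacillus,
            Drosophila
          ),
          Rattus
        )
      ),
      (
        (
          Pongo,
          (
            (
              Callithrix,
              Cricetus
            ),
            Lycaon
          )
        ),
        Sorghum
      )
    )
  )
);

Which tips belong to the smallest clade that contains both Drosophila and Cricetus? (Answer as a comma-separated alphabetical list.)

Bacillus, Callithrix, Cricetus, Drosophila, Gorilla, Lycaon, Meles, Pongo, Rattus, Sorghum

Tracing Drosophila: it sits inside (Bacillus,Drosophila).
Tracing Cricetus: it sits inside (Callithrix,Cricetus).
The smallest clade enclosing both is (((Meles,Gorilla),((Bacillus,Drosophila),Rattus)),((Pongo,((Callithrix,Cricetus),Lycaon)),Sorghum)); the answer is its 10 terminal taxa in alphabetical order.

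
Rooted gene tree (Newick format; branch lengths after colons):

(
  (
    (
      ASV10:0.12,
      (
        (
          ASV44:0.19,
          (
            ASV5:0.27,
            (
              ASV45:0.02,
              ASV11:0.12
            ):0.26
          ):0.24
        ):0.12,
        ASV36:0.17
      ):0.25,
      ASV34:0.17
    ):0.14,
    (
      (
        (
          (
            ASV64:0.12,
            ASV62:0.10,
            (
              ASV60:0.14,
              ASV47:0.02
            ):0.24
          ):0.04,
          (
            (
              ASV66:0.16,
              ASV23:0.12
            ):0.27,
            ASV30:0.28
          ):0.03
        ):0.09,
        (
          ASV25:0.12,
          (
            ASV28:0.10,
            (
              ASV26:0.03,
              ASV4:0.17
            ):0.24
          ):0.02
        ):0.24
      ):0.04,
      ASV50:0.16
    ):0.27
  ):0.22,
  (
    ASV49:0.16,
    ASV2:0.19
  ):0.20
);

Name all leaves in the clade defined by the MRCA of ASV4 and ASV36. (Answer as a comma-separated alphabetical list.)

ASV10, ASV11, ASV23, ASV25, ASV26, ASV28, ASV30, ASV34, ASV36, ASV4, ASV44, ASV45, ASV47, ASV5, ASV50, ASV60, ASV62, ASV64, ASV66

Tracing ASV4: it sits inside (ASV26,ASV4).
Tracing ASV36: it sits inside ((ASV44,(ASV5,(ASV45,ASV11))),ASV36).
The smallest clade enclosing both is ((ASV10,((ASV44,(ASV5,(ASV45,ASV11))),ASV36),ASV34),((((ASV64,ASV62,(ASV60,ASV47)),((ASV66,ASV23),ASV30)),(ASV25,(ASV28,(ASV26,ASV4)))),ASV50)); the answer is its 19 terminal taxa in alphabetical order.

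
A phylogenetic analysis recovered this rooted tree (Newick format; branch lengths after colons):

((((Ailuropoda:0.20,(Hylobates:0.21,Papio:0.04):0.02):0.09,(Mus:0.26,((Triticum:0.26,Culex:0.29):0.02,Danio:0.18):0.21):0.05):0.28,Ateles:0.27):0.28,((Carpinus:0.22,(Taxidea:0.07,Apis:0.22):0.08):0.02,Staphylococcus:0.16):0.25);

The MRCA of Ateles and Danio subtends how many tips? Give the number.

The MRCA of Ateles and Danio is the node subtending (((Ailuropoda,(Hylobates,Papio)),(Mus,((Triticum,Culex),Danio))),Ateles).
That clade contains 8 terminal taxa: Ailuropoda, Ateles, Culex, Danio, Hylobates, Mus, Papio, Triticum.

8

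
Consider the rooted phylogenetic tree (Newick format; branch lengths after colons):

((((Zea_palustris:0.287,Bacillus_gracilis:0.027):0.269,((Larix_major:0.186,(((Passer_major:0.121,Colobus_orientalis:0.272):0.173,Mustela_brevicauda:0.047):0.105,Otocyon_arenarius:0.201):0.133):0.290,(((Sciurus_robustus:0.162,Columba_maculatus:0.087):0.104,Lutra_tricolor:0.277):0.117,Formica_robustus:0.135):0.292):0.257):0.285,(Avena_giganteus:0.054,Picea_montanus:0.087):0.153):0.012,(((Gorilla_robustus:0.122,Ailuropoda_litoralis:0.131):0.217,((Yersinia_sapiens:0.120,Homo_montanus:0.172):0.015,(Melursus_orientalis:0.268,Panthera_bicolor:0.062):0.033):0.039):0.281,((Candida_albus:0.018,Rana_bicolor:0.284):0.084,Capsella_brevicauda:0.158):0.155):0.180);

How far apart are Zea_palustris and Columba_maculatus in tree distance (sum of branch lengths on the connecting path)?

1.413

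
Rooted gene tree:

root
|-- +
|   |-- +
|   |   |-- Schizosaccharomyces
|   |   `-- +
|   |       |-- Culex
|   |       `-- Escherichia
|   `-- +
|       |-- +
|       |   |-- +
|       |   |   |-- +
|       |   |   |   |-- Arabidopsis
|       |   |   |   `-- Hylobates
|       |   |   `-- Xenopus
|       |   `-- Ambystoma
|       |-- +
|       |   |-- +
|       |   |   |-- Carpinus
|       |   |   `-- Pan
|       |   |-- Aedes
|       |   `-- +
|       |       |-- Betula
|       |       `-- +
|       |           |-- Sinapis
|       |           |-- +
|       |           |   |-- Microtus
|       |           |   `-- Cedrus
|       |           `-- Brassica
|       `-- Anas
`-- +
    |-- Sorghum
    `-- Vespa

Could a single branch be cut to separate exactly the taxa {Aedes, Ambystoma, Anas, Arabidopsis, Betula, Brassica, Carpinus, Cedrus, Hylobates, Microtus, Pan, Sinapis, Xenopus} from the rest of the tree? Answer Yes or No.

Yes

The most recent common ancestor of these taxa subtends ((((Arabidopsis,Hylobates),Xenopus),Ambystoma),((Carpinus,Pan),Aedes,(Betula,(Sinapis,(Microtus,Cedrus),Brassica))),Anas).
That clade has exactly 13 tips — every listed taxon and nothing else — so the group is monophyletic.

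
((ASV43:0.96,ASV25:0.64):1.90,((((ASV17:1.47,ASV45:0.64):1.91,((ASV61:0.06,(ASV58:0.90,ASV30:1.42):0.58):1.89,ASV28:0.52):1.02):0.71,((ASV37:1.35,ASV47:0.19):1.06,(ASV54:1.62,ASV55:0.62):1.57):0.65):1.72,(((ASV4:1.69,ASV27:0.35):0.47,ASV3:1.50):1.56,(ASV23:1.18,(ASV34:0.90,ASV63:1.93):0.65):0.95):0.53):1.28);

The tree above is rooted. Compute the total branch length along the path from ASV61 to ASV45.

The path runs ASV61 → … → MRCA → … → ASV45; the MRCA is the node subtending ((ASV17,ASV45),((ASV61,(ASV58,ASV30)),ASV28)).
Branch lengths along that path: 0.06 + 1.89 + 1.02 + 1.91 + 0.64 = 5.52.

5.52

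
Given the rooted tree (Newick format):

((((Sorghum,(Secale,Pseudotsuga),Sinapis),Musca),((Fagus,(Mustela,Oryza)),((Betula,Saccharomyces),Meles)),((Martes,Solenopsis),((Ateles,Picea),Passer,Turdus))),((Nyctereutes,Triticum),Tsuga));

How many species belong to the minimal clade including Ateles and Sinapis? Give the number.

17

The MRCA of Ateles and Sinapis is the node subtending (((Sorghum,(Secale,Pseudotsuga),Sinapis),Musca),((Fagus,(Mustela,Oryza)),((Betula,Saccharomyces),Meles)),((Martes,Solenopsis),((Ateles,Picea),Passer,Turdus))).
That clade contains 17 terminal taxa: Ateles, Betula, Fagus, Martes, Meles, Musca, Mustela, Oryza, Passer, Picea, Pseudotsuga, Saccharomyces, Secale, Sinapis, Solenopsis, Sorghum, Turdus.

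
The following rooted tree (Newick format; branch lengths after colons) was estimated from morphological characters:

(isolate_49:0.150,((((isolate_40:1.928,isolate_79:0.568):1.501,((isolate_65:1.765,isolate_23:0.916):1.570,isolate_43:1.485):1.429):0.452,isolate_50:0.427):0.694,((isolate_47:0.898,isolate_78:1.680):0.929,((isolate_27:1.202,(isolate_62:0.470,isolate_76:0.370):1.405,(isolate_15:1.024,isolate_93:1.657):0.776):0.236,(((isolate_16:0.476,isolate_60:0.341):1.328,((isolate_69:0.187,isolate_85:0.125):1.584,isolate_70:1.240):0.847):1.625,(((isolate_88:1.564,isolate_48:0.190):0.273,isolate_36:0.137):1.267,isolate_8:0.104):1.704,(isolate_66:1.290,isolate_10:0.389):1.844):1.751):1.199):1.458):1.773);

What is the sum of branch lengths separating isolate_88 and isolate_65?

The path runs isolate_88 → … → MRCA → … → isolate_65; the MRCA is the node subtending ((((isolate_40,isolate_79),((isolate_65,isolate_23),isolate_43)),isolate_50),((isolate_47,isolate_78),((isolate_27,(isolate_62,isolate_76),(isolate_15,isolate_93)),(((isolate_16,isolate_60),((isolate_69,isolate_85),isolate_70)),(((isolate_88,isolate_48),isolate_36),isolate_8),(isolate_66,isolate_10))))).
Branch lengths along that path: 1.564 + 0.273 + 1.267 + 1.704 + 1.751 + 1.199 + 1.458 + 0.694 + 0.452 + 1.429 + 1.570 + 1.765 = 15.126.

15.126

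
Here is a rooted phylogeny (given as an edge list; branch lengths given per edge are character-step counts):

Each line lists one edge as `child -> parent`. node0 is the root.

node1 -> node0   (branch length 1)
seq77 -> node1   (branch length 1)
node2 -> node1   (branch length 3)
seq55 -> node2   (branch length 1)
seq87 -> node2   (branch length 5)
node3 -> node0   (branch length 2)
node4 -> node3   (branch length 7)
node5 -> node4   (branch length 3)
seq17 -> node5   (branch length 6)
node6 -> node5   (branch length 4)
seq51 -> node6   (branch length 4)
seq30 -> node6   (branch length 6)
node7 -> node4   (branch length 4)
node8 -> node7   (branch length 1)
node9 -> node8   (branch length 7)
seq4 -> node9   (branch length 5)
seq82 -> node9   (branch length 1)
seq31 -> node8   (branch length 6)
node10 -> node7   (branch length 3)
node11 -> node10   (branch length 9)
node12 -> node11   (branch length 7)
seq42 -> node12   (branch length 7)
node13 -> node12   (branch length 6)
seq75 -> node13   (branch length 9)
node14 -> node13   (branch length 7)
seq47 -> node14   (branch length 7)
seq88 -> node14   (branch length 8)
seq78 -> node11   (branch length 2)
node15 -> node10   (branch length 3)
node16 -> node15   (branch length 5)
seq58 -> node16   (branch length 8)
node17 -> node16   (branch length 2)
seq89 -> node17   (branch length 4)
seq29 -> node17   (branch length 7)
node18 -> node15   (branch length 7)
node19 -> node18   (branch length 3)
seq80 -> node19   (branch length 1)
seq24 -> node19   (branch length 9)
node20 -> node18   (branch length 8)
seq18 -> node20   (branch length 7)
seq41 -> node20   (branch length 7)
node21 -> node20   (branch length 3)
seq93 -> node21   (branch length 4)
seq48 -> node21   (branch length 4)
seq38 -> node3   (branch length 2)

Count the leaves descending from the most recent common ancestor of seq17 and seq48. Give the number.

20

The MRCA of seq17 and seq48 is the node subtending ((seq17,(seq51,seq30)),(((seq4,seq82),seq31),(((seq42,(seq75,(seq47,seq88))),seq78),((seq58,(seq89,seq29)),((seq80,seq24),(seq18,seq41,(seq93,seq48))))))).
That clade contains 20 terminal taxa: seq17, seq18, seq24, seq29, seq30, seq31, seq4, seq41, seq42, seq47, seq48, seq51, seq58, seq75, seq78, seq80, seq82, seq88, seq89, seq93.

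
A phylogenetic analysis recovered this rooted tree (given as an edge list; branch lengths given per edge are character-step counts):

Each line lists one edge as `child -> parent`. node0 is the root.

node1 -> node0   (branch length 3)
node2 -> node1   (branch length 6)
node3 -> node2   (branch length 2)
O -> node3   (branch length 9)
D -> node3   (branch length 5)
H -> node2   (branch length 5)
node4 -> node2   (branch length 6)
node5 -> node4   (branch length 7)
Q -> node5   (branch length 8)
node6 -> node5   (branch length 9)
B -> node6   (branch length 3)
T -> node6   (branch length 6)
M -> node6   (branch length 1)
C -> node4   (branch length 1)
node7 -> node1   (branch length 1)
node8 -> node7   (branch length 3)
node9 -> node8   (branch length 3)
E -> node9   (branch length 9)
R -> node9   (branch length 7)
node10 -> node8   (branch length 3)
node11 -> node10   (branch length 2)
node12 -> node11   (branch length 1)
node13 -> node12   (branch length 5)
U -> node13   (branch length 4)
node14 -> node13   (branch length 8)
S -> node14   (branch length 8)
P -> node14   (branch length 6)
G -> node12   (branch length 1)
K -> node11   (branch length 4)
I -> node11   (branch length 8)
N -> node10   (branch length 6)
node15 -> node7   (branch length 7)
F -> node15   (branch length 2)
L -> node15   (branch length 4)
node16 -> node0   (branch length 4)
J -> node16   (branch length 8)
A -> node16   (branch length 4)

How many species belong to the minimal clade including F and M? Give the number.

19

The MRCA of F and M is the node subtending (((O,D),H,((Q,(B,T,M)),C)),(((E,R),((((U,(S,P)),G),K,I),N)),(F,L))).
That clade contains 19 terminal taxa: B, C, D, E, F, G, H, I, K, L, M, N, O, P, Q, R, S, T, U.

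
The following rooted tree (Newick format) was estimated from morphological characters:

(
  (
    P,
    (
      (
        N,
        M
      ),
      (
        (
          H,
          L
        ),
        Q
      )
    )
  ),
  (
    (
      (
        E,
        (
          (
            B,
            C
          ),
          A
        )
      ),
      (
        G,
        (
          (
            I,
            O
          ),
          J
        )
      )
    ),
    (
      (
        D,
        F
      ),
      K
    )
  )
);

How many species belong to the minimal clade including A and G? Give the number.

8

The MRCA of A and G is the node subtending ((E,((B,C),A)),(G,((I,O),J))).
That clade contains 8 terminal taxa: A, B, C, E, G, I, J, O.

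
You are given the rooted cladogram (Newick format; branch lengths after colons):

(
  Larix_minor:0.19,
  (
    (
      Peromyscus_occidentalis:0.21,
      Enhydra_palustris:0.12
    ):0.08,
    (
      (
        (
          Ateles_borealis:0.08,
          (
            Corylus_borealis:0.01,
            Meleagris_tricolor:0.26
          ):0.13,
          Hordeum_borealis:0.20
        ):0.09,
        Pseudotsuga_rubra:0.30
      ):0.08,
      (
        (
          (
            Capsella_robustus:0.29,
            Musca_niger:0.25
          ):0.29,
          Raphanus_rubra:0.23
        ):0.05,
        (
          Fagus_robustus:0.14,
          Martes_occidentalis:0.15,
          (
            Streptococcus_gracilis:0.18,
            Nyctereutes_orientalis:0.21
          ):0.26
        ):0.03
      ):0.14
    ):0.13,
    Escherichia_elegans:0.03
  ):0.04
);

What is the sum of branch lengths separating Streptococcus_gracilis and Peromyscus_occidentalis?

The path runs Streptococcus_gracilis → … → MRCA → … → Peromyscus_occidentalis; the MRCA is the node subtending ((Peromyscus_occidentalis,Enhydra_palustris),(((Ateles_borealis,(Corylus_borealis,Meleagris_tricolor),Hordeum_borealis),Pseudotsuga_rubra),(((Capsella_robustus,Musca_niger),Raphanus_rubra),(Fagus_robustus,Martes_occidentalis,(Streptococcus_gracilis,Nyctereutes_orientalis)))),Escherichia_elegans).
Branch lengths along that path: 0.18 + 0.26 + 0.03 + 0.14 + 0.13 + 0.08 + 0.21 = 1.03.

1.03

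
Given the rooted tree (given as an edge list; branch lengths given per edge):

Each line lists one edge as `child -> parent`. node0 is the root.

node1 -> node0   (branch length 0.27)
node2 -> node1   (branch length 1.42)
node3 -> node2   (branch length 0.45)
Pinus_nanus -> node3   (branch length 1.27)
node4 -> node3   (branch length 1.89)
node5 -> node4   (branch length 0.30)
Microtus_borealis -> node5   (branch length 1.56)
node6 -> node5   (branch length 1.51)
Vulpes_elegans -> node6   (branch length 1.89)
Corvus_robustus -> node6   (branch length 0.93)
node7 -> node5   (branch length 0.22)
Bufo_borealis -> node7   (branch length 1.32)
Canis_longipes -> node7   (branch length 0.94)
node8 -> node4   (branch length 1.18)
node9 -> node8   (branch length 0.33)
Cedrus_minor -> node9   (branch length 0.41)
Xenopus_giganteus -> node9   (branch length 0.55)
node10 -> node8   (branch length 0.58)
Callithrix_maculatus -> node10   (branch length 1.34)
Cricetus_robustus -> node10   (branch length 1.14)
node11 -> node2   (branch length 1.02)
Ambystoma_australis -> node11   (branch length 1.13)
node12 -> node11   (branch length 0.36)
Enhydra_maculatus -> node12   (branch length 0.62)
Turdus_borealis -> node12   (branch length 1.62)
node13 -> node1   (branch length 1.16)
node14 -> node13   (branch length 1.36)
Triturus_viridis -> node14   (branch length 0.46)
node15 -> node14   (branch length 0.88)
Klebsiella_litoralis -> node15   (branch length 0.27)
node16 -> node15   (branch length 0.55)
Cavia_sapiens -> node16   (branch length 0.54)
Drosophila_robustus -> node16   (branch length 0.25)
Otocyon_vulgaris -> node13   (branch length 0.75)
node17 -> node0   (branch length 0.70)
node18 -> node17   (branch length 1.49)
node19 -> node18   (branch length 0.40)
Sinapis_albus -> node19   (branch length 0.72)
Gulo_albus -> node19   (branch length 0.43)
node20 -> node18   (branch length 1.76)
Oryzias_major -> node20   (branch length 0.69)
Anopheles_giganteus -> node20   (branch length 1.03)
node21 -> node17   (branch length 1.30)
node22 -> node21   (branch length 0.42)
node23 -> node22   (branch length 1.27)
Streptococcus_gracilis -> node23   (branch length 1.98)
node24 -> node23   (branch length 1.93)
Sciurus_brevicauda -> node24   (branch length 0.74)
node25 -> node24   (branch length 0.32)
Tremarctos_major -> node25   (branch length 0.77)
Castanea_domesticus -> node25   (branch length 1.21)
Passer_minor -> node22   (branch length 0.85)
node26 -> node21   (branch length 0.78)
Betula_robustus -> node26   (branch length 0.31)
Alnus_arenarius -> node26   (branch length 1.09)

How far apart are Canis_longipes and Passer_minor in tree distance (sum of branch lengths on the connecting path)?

8.76

The path runs Canis_longipes → … → MRCA → … → Passer_minor; the MRCA is the root of the tree.
Branch lengths along that path: 0.94 + 0.22 + 0.30 + 1.89 + 0.45 + 1.42 + 0.27 + 0.70 + 1.30 + 0.42 + 0.85 = 8.76.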